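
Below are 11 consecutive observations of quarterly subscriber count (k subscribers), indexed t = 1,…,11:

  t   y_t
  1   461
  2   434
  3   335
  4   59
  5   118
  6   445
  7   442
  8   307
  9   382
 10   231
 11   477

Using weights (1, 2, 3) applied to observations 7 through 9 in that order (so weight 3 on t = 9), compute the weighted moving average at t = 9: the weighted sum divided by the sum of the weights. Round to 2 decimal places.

367.00

Weighted sum: 1·442 + 2·307 + 3·382 = 442 + 614 + 1146 = 2202
Weight total: 1 + 2 + 3 = 6
WMA = 2202 / 6 = 367.00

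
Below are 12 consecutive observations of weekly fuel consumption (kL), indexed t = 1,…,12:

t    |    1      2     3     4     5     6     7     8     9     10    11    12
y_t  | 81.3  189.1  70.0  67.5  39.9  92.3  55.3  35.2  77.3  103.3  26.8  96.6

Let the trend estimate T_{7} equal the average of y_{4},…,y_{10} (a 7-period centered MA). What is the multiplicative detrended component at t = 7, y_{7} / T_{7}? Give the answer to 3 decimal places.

Trend T_7 = (67.5 + 39.9 + 92.3 + 55.3 + 35.2 + 77.3 + 103.3) / 7 = 470.8/7 = 67.25714
Ratio to trend: 55.3 / 67.25714 = 0.822

0.822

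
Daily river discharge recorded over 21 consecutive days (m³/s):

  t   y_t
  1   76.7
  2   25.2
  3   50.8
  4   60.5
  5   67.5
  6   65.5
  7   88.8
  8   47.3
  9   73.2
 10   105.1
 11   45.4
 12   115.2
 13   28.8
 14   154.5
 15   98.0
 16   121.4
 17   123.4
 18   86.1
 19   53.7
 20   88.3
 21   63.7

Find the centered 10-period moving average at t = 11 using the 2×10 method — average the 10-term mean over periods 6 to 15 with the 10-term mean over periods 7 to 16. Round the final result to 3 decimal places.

84.975

Sum over 6–15: 65.5 + 88.8 + 47.3 + 73.2 + 105.1 + 45.4 + 115.2 + 28.8 + 154.5 + 98.0 = 821.8
Sum over 7–16: 88.8 + 47.3 + 73.2 + 105.1 + 45.4 + 115.2 + 28.8 + 154.5 + 98.0 + 121.4 = 877.7
CMA at t=11 = (821.8 + 877.7) / (2·10) = 1699.5 / 20 = 84.975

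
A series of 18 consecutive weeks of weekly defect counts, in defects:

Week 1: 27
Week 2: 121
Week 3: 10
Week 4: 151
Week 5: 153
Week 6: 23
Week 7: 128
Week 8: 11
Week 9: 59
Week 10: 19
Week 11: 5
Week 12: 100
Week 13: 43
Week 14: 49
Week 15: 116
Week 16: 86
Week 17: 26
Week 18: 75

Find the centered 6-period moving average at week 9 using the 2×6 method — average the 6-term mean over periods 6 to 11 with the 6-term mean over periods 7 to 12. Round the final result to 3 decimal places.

47.250

Sum over 6–11: 23 + 128 + 11 + 59 + 19 + 5 = 245
Sum over 7–12: 128 + 11 + 59 + 19 + 5 + 100 = 322
CMA at t=9 = (245 + 322) / (2·6) = 567 / 12 = 47.250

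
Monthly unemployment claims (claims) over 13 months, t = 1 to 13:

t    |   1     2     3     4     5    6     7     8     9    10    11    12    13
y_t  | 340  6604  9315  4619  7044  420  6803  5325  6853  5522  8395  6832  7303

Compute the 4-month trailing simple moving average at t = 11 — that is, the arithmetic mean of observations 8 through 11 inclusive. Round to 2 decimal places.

Sum of periods 8–11: 5325 + 6853 + 5522 + 8395 = 26095
Divide by 4: 26095 / 4 = 6523.75

6523.75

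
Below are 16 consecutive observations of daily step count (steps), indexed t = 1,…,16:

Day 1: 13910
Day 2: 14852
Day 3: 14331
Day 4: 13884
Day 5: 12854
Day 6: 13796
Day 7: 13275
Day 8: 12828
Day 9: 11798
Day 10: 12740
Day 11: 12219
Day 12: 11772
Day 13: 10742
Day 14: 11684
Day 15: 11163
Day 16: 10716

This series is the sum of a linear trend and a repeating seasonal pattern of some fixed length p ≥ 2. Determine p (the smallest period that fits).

First differences y_{t+1} − y_t: 942, -521, -447, -1030, 942, -521, -447, -1030, 942, -521, …
The difference pattern repeats every 4 terms and not for any smaller step, so p = 4.

4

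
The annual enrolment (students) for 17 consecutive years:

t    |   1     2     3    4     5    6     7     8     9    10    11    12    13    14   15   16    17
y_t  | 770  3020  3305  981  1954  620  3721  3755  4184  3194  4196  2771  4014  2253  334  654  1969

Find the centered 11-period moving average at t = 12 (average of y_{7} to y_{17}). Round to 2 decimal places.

2822.27

Sum of periods 7–17: 3721 + 3755 + 4184 + 3194 + 4196 + 2771 + 4014 + 2253 + 334 + 654 + 1969 = 31045
Divide by 11: 31045 / 11 = 2822.27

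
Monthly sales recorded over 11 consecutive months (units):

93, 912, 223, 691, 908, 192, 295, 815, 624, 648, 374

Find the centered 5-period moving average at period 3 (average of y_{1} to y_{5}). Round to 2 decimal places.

Sum of periods 1–5: 93 + 912 + 223 + 691 + 908 = 2827
Divide by 5: 2827 / 5 = 565.40

565.40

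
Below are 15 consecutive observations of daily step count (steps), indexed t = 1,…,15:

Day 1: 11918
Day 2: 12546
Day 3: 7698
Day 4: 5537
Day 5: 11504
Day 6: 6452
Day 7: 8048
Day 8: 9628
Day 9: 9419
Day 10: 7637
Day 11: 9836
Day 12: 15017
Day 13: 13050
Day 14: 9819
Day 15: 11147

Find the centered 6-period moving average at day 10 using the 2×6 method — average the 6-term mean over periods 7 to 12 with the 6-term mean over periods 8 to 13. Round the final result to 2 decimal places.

10347.67

Sum over 7–12: 8048 + 9628 + 9419 + 7637 + 9836 + 15017 = 59585
Sum over 8–13: 9628 + 9419 + 7637 + 9836 + 15017 + 13050 = 64587
CMA at t=10 = (59585 + 64587) / (2·6) = 124172 / 12 = 10347.67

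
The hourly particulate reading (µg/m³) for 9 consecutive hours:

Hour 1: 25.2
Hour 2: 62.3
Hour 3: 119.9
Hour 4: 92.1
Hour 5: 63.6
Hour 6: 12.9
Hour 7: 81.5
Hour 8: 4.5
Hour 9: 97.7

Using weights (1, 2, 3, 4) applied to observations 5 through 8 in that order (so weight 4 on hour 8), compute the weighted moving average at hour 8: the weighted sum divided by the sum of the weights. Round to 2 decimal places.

Weighted sum: 1·63.6 + 2·12.9 + 3·81.5 + 4·4.5 = 63.6 + 25.8 + 244.5 + 18.0 = 351.9
Weight total: 1 + 2 + 3 + 4 = 10
WMA = 351.9 / 10 = 35.19

35.19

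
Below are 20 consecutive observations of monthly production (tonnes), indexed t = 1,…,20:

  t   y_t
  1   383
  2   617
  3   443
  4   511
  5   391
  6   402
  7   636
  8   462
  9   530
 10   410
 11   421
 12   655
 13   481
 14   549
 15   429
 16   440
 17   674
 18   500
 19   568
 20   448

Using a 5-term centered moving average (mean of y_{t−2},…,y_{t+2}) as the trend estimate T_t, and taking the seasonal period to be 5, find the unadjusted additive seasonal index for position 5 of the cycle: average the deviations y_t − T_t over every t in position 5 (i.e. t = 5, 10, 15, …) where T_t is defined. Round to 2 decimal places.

Season position 5 occurs at t = 5, 10, 15 (where T_t is defined).
t=5: T_5 = 476.6000; y_5 − T_5 = 391 − 476.6000 = -85.6000
t=10: T_10 = 495.6000; y_10 − T_10 = 410 − 495.6000 = -85.6000
t=15: T_15 = 514.6000; y_15 − T_15 = 429 − 514.6000 = -85.6000
Mean deviation: (-85.6000 + -85.6000 + -85.6000) / 3 = -85.60

-85.60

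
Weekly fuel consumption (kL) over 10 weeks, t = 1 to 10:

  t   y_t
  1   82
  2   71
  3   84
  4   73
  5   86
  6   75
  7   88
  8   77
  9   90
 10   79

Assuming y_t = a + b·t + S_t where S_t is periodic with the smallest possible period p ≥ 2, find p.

2

First differences y_{t+1} − y_t: -11, 13, -11, 13, -11, 13, …
The difference pattern repeats every 2 terms and not for any smaller step, so p = 2.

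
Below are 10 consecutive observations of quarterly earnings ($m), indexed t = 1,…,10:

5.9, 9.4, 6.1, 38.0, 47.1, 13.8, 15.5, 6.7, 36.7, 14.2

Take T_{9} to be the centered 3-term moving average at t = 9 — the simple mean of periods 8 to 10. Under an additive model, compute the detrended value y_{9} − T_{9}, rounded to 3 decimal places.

Trend T_9 = (6.7 + 36.7 + 14.2) / 3 = 57.6/3 = 19.20000
Detrended value: 36.7 − 19.20000 = 17.500

17.500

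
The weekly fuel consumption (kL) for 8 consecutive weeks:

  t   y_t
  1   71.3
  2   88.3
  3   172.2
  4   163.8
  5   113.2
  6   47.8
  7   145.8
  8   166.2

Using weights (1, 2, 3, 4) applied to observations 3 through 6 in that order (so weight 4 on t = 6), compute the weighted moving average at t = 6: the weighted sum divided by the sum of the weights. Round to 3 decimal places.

103.060

Weighted sum: 1·172.2 + 2·163.8 + 3·113.2 + 4·47.8 = 172.2 + 327.6 + 339.6 + 191.2 = 1030.6
Weight total: 1 + 2 + 3 + 4 = 10
WMA = 1030.6 / 10 = 103.060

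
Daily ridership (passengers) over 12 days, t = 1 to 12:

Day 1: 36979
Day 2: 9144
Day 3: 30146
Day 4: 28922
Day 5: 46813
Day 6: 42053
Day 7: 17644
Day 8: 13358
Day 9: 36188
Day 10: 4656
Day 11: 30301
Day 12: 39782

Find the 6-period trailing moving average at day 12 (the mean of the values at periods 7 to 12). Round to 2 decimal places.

23654.83

Sum of periods 7–12: 17644 + 13358 + 36188 + 4656 + 30301 + 39782 = 141929
Divide by 6: 141929 / 6 = 23654.83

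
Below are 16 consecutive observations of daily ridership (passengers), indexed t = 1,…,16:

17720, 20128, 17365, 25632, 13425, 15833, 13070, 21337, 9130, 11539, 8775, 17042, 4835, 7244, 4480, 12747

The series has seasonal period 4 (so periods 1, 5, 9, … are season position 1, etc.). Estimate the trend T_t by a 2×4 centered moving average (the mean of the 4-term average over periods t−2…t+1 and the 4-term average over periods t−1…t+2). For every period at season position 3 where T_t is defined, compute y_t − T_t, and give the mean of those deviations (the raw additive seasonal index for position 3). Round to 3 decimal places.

-2309.458

Season position 3 occurs at t = 3, 7, 11 (where T_t is defined).
t=3: T_3 = 19674.37500; y_3 − T_3 = 17365 − 19674.37500 = -2309.37500
t=7: T_7 = 15379.37500; y_7 − T_7 = 13070 − 15379.37500 = -2309.37500
t=11: T_11 = 11084.62500; y_11 − T_11 = 8775 − 11084.62500 = -2309.62500
Mean deviation: (-2309.37500 + -2309.37500 + -2309.62500) / 3 = -2309.458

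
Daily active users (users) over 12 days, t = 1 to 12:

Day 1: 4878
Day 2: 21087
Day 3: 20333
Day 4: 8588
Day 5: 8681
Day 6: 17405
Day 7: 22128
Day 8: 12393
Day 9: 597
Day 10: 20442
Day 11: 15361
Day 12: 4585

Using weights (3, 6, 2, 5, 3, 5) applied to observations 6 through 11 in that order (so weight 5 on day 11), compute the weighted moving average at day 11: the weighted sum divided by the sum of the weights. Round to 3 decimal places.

14620.208

Weighted sum: 3·17405 + 6·22128 + 2·12393 + 5·597 + 3·20442 + 5·15361 = 52215 + 132768 + 24786 + 2985 + 61326 + 76805 = 350885
Weight total: 3 + 6 + 2 + 5 + 3 + 5 = 24
WMA = 350885 / 24 = 14620.208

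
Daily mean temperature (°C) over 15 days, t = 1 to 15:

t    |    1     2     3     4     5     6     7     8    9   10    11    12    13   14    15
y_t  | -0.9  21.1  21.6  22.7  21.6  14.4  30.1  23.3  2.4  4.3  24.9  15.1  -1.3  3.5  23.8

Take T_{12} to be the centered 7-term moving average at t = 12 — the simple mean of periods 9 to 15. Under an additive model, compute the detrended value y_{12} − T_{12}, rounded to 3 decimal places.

4.714

Trend T_12 = (2.4 + 4.3 + 24.9 + 15.1 + (-1.3) + 3.5 + 23.8) / 7 = 72.7/7 = 10.38571
Detrended value: 15.1 − 10.38571 = 4.714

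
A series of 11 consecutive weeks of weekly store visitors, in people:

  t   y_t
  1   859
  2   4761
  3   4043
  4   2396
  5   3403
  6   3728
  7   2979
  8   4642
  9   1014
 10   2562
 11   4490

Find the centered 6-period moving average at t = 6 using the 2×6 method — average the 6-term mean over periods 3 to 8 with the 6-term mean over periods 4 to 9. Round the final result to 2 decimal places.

3279.42

Sum over 3–8: 4043 + 2396 + 3403 + 3728 + 2979 + 4642 = 21191
Sum over 4–9: 2396 + 3403 + 3728 + 2979 + 4642 + 1014 = 18162
CMA at t=6 = (21191 + 18162) / (2·6) = 39353 / 12 = 3279.42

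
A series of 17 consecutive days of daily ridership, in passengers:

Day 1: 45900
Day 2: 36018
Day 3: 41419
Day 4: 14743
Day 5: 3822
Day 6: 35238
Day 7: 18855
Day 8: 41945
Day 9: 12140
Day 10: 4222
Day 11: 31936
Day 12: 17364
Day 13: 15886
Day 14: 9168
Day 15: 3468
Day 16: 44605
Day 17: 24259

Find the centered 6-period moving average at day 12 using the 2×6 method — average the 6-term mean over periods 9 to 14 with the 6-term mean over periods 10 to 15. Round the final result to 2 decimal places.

Sum over 9–14: 12140 + 4222 + 31936 + 17364 + 15886 + 9168 = 90716
Sum over 10–15: 4222 + 31936 + 17364 + 15886 + 9168 + 3468 = 82044
CMA at t=12 = (90716 + 82044) / (2·6) = 172760 / 12 = 14396.67

14396.67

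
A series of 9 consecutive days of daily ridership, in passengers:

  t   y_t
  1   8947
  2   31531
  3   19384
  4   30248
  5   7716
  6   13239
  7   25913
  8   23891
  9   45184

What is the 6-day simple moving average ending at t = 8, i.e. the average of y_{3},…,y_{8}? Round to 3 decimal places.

20065.167

Sum of periods 3–8: 19384 + 30248 + 7716 + 13239 + 25913 + 23891 = 120391
Divide by 6: 120391 / 6 = 20065.167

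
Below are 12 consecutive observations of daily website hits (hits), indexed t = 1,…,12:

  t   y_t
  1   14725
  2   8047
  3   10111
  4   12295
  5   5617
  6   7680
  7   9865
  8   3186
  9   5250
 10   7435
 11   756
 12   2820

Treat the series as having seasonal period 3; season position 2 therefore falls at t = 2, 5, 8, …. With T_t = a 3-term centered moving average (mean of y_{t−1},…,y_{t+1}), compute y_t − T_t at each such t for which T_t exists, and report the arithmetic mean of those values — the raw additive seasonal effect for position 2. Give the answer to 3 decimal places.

-2914.083

Season position 2 occurs at t = 2, 5, 8, 11 (where T_t is defined).
t=2: T_2 = 10961.00000; y_2 − T_2 = 8047 − 10961.00000 = -2914.00000
t=5: T_5 = 8530.66667; y_5 − T_5 = 5617 − 8530.66667 = -2913.66667
t=8: T_8 = 6100.33333; y_8 − T_8 = 3186 − 6100.33333 = -2914.33333
t=11: T_11 = 3670.33333; y_11 − T_11 = 756 − 3670.33333 = -2914.33333
Mean deviation: (-2914.00000 + -2913.66667 + -2914.33333 + -2914.33333) / 4 = -2914.083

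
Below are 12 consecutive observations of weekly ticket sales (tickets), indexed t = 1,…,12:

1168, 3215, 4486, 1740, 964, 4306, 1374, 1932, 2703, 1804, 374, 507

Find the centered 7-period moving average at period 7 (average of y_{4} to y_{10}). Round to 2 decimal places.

Sum of periods 4–10: 1740 + 964 + 4306 + 1374 + 1932 + 2703 + 1804 = 14823
Divide by 7: 14823 / 7 = 2117.57

2117.57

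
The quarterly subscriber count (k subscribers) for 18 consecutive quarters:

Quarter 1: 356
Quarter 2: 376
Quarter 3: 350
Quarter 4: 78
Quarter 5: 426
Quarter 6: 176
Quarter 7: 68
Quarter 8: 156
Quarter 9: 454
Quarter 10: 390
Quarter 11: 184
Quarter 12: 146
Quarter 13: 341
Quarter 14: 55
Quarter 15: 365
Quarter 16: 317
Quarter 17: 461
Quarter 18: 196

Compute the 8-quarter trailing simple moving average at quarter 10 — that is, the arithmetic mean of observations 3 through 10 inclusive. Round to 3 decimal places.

Sum of periods 3–10: 350 + 78 + 426 + 176 + 68 + 156 + 454 + 390 = 2098
Divide by 8: 2098 / 8 = 262.250

262.250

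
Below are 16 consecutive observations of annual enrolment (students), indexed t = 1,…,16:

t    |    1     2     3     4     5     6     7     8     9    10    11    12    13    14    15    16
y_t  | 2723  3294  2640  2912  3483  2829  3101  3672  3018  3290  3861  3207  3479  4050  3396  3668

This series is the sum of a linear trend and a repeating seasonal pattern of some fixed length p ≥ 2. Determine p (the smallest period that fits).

3

First differences y_{t+1} − y_t: 571, -654, 272, 571, -654, 272, 571, -654, …
The difference pattern repeats every 3 terms and not for any smaller step, so p = 3.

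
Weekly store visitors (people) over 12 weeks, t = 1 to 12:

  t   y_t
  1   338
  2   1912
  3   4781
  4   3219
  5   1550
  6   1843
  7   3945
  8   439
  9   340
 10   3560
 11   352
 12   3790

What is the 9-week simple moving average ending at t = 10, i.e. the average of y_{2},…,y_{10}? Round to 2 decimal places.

Sum of periods 2–10: 1912 + 4781 + 3219 + 1550 + 1843 + 3945 + 439 + 340 + 3560 = 21589
Divide by 9: 21589 / 9 = 2398.78

2398.78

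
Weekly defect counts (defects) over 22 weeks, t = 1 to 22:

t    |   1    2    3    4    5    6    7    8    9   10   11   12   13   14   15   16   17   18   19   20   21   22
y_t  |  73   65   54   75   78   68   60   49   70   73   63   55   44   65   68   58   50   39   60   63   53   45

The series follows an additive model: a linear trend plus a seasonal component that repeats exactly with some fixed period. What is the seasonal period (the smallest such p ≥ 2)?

5

First differences y_{t+1} − y_t: -8, -11, 21, 3, -10, -8, -11, 21, 3, -10, -8, -11, …
The difference pattern repeats every 5 terms and not for any smaller step, so p = 5.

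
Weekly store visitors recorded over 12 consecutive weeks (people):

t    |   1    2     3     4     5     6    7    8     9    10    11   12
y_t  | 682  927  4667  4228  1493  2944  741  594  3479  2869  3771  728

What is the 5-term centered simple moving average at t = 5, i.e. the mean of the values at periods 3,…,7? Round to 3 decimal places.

2814.600

Sum of periods 3–7: 4667 + 4228 + 1493 + 2944 + 741 = 14073
Divide by 5: 14073 / 5 = 2814.600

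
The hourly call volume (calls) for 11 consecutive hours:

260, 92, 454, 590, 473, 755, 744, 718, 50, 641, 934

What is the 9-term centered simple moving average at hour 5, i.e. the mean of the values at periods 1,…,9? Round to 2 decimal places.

459.56

Sum of periods 1–9: 260 + 92 + 454 + 590 + 473 + 755 + 744 + 718 + 50 = 4136
Divide by 9: 4136 / 9 = 459.56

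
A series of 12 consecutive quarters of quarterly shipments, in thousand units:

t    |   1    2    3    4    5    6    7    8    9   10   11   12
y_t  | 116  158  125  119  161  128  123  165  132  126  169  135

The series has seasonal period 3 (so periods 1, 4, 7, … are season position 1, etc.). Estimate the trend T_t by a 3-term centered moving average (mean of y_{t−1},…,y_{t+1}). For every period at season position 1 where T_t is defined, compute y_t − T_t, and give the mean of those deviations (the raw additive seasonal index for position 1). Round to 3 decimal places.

Season position 1 occurs at t = 4, 7, 10 (where T_t is defined).
t=4: T_4 = 135.00000; y_4 − T_4 = 119 − 135.00000 = -16.00000
t=7: T_7 = 138.66667; y_7 − T_7 = 123 − 138.66667 = -15.66667
t=10: T_10 = 142.33333; y_10 − T_10 = 126 − 142.33333 = -16.33333
Mean deviation: (-16.00000 + -15.66667 + -16.33333) / 3 = -16.000

-16.000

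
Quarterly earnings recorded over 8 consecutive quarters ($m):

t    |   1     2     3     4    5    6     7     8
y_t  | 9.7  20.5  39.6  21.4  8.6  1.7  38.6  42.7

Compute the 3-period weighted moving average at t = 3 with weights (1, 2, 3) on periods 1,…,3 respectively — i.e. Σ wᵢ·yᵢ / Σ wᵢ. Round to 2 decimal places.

28.25

Weighted sum: 1·9.7 + 2·20.5 + 3·39.6 = 9.7 + 41.0 + 118.8 = 169.5
Weight total: 1 + 2 + 3 = 6
WMA = 169.5 / 6 = 28.25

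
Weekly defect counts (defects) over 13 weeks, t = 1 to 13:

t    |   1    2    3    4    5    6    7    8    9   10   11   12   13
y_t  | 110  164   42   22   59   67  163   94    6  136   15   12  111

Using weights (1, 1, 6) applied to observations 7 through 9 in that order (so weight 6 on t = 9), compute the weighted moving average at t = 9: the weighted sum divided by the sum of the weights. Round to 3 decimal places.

36.625

Weighted sum: 1·163 + 1·94 + 6·6 = 163 + 94 + 36 = 293
Weight total: 1 + 1 + 6 = 8
WMA = 293 / 8 = 36.625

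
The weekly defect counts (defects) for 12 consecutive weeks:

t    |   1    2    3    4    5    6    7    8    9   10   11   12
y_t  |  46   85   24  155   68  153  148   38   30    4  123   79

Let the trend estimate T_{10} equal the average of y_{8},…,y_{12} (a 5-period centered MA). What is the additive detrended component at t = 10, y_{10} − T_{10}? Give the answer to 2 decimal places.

-50.80

Trend T_10 = (38 + 30 + 4 + 123 + 79) / 5 = 274/5 = 54.8000
Detrended value: 4 − 54.8000 = -50.80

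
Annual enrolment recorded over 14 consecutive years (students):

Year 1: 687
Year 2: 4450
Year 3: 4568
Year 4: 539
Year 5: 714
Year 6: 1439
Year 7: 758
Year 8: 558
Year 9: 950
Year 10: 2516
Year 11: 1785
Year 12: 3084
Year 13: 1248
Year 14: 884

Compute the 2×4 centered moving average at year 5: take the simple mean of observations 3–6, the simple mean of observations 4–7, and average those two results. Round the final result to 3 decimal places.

Sum over 3–6: 4568 + 539 + 714 + 1439 = 7260
Sum over 4–7: 539 + 714 + 1439 + 758 = 3450
CMA at t=5 = (7260 + 3450) / (2·4) = 10710 / 8 = 1338.750

1338.750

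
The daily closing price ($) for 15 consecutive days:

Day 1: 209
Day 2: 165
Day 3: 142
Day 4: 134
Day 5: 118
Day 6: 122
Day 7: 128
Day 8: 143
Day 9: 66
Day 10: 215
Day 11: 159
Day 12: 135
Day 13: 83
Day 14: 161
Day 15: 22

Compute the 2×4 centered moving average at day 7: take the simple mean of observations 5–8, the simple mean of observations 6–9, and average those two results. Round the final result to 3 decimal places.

121.250

Sum over 5–8: 118 + 122 + 128 + 143 = 511
Sum over 6–9: 122 + 128 + 143 + 66 = 459
CMA at t=7 = (511 + 459) / (2·4) = 970 / 8 = 121.250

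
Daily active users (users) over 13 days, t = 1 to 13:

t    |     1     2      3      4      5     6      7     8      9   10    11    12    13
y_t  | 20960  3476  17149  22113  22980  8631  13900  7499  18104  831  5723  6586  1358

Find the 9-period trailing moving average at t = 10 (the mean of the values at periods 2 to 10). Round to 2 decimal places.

12742.56

Sum of periods 2–10: 3476 + 17149 + 22113 + 22980 + 8631 + 13900 + 7499 + 18104 + 831 = 114683
Divide by 9: 114683 / 9 = 12742.56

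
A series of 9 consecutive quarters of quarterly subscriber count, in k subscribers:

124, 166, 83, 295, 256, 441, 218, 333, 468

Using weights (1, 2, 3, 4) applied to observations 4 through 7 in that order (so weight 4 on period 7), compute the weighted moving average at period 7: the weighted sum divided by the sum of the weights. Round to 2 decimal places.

300.20

Weighted sum: 1·295 + 2·256 + 3·441 + 4·218 = 295 + 512 + 1323 + 872 = 3002
Weight total: 1 + 2 + 3 + 4 = 10
WMA = 3002 / 10 = 300.20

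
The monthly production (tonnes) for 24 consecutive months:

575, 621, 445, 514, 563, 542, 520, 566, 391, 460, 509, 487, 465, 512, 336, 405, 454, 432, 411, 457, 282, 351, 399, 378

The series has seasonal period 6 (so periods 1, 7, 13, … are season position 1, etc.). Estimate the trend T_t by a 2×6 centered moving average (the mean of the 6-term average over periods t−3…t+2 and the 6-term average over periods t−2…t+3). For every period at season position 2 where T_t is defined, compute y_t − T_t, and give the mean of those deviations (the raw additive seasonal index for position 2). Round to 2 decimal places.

63.83

Season position 2 occurs at t = 8, 14, 20 (where T_t is defined).
t=8: T_8 = 502.5000; y_8 − T_8 = 566 − 502.5000 = 63.5000
t=14: T_14 = 447.7500; y_14 − T_14 = 512 − 447.7500 = 64.2500
t=20: T_20 = 393.2500; y_20 − T_20 = 457 − 393.2500 = 63.7500
Mean deviation: (63.5000 + 64.2500 + 63.7500) / 3 = 63.83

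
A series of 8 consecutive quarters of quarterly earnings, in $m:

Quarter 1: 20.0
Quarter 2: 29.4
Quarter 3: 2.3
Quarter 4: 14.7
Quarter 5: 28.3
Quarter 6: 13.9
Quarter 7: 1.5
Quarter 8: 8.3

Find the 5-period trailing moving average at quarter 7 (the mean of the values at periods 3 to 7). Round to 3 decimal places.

12.140

Sum of periods 3–7: 2.3 + 14.7 + 28.3 + 13.9 + 1.5 = 60.7
Divide by 5: 60.7 / 5 = 12.140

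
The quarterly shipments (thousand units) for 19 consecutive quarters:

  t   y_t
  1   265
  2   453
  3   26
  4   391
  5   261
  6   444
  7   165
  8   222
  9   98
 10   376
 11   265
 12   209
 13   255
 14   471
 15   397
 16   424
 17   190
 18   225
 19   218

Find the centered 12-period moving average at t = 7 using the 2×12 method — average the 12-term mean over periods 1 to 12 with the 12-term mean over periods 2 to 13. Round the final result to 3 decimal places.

264.167

Sum over 1–12: 265 + 453 + 26 + 391 + 261 + 444 + 165 + 222 + 98 + 376 + 265 + 209 = 3175
Sum over 2–13: 453 + 26 + 391 + 261 + 444 + 165 + 222 + 98 + 376 + 265 + 209 + 255 = 3165
CMA at t=7 = (3175 + 3165) / (2·12) = 6340 / 24 = 264.167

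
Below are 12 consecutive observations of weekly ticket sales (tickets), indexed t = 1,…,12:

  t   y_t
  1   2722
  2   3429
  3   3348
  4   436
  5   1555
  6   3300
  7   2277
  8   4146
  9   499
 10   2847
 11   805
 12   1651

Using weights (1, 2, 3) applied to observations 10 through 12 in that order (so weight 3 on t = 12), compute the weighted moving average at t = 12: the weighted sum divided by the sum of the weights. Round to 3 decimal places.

Weighted sum: 1·2847 + 2·805 + 3·1651 = 2847 + 1610 + 4953 = 9410
Weight total: 1 + 2 + 3 = 6
WMA = 9410 / 6 = 1568.333

1568.333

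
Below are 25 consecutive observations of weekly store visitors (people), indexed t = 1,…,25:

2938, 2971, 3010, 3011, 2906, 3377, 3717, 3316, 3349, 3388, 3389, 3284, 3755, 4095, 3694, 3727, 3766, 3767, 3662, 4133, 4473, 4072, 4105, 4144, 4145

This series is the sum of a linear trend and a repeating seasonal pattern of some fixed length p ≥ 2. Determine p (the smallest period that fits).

7

First differences y_{t+1} − y_t: 33, 39, 1, -105, 471, 340, -401, 33, 39, 1, -105, 471, 340, -401, 33, 39, …
The difference pattern repeats every 7 terms and not for any smaller step, so p = 7.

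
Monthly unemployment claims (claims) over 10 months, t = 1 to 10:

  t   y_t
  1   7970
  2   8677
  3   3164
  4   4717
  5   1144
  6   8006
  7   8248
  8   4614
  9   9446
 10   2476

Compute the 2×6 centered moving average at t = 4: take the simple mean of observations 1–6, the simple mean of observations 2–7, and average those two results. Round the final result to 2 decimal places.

Sum over 1–6: 7970 + 8677 + 3164 + 4717 + 1144 + 8006 = 33678
Sum over 2–7: 8677 + 3164 + 4717 + 1144 + 8006 + 8248 = 33956
CMA at t=4 = (33678 + 33956) / (2·6) = 67634 / 12 = 5636.17

5636.17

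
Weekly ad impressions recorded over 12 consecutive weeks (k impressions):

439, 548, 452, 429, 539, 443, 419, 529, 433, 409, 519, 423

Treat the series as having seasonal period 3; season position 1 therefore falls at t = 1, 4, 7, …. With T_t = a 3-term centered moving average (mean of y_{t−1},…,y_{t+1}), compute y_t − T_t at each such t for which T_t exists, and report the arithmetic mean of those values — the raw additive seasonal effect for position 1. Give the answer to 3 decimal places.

Season position 1 occurs at t = 4, 7, 10 (where T_t is defined).
t=4: T_4 = 473.33333; y_4 − T_4 = 429 − 473.33333 = -44.33333
t=7: T_7 = 463.66667; y_7 − T_7 = 419 − 463.66667 = -44.66667
t=10: T_10 = 453.66667; y_10 − T_10 = 409 − 453.66667 = -44.66667
Mean deviation: (-44.33333 + -44.66667 + -44.66667) / 3 = -44.556

-44.556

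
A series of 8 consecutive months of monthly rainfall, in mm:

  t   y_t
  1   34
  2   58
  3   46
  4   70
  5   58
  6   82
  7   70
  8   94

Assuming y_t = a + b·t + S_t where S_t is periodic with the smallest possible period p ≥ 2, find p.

2

First differences y_{t+1} − y_t: 24, -12, 24, -12, 24, -12, …
The difference pattern repeats every 2 terms and not for any smaller step, so p = 2.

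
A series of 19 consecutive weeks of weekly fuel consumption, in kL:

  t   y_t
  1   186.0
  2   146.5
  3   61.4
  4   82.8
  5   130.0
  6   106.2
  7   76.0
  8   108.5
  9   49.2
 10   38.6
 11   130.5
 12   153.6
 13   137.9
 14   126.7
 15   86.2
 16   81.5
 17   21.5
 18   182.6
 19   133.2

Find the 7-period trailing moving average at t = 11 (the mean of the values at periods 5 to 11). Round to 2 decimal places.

Sum of periods 5–11: 130.0 + 106.2 + 76.0 + 108.5 + 49.2 + 38.6 + 130.5 = 639.0
Divide by 7: 639.0 / 7 = 91.29

91.29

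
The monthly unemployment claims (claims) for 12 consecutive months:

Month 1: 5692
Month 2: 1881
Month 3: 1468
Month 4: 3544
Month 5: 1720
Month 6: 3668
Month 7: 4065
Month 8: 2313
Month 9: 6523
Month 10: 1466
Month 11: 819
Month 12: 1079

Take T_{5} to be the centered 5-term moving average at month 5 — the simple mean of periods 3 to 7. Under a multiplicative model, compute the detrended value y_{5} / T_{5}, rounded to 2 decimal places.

0.59

Trend T_5 = (1468 + 3544 + 1720 + 3668 + 4065) / 5 = 14465/5 = 2893.0000
Ratio to trend: 1720 / 2893.0000 = 0.59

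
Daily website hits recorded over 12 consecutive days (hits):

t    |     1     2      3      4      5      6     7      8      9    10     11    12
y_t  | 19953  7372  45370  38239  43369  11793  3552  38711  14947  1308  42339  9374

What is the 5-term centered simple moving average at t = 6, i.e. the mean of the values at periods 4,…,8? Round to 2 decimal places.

Sum of periods 4–8: 38239 + 43369 + 11793 + 3552 + 38711 = 135664
Divide by 5: 135664 / 5 = 27132.80

27132.80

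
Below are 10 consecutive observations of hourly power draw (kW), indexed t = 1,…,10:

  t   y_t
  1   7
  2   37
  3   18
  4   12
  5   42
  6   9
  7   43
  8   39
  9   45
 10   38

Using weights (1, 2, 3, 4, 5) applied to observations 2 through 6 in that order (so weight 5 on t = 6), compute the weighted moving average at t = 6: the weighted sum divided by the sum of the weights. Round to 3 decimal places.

21.467

Weighted sum: 1·37 + 2·18 + 3·12 + 4·42 + 5·9 = 37 + 36 + 36 + 168 + 45 = 322
Weight total: 1 + 2 + 3 + 4 + 5 = 15
WMA = 322 / 15 = 21.467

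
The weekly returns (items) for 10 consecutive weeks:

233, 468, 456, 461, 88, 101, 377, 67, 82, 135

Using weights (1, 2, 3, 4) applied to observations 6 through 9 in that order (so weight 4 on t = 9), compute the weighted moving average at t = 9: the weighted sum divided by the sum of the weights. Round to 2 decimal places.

138.40

Weighted sum: 1·101 + 2·377 + 3·67 + 4·82 = 101 + 754 + 201 + 328 = 1384
Weight total: 1 + 2 + 3 + 4 = 10
WMA = 1384 / 10 = 138.40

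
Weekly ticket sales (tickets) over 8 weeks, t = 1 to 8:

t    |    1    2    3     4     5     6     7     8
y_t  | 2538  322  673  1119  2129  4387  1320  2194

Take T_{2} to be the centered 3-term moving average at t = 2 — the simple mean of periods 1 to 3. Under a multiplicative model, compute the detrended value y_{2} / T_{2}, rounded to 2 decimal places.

0.27

Trend T_2 = (2538 + 322 + 673) / 3 = 3533/3 = 1177.6667
Ratio to trend: 322 / 1177.6667 = 0.27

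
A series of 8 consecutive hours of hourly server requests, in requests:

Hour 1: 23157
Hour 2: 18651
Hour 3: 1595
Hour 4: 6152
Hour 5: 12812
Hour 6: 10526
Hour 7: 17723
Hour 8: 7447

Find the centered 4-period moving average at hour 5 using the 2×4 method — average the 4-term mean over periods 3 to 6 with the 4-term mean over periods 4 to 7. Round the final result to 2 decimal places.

Sum over 3–6: 1595 + 6152 + 12812 + 10526 = 31085
Sum over 4–7: 6152 + 12812 + 10526 + 17723 = 47213
CMA at t=5 = (31085 + 47213) / (2·4) = 78298 / 8 = 9787.25

9787.25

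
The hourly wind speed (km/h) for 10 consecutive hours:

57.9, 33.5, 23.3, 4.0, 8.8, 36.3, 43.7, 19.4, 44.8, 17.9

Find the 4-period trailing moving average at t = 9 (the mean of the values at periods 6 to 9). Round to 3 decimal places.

Sum of periods 6–9: 36.3 + 43.7 + 19.4 + 44.8 = 144.2
Divide by 4: 144.2 / 4 = 36.050

36.050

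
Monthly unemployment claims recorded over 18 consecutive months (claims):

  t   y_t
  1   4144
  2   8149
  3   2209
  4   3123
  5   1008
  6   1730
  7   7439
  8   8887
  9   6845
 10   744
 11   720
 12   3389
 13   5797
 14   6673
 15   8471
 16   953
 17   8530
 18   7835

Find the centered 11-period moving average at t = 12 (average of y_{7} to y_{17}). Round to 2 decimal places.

5313.45

Sum of periods 7–17: 7439 + 8887 + 6845 + 744 + 720 + 3389 + 5797 + 6673 + 8471 + 953 + 8530 = 58448
Divide by 11: 58448 / 11 = 5313.45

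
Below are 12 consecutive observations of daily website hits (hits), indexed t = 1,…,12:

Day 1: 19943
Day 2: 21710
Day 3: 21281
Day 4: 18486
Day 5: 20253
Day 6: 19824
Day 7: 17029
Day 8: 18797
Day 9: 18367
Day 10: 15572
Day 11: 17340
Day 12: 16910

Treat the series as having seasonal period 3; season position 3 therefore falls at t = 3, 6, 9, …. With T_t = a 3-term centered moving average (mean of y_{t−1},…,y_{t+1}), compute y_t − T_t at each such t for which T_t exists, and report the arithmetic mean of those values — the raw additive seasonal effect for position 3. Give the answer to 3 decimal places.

Season position 3 occurs at t = 3, 6, 9 (where T_t is defined).
t=3: T_3 = 20492.33333; y_3 − T_3 = 21281 − 20492.33333 = 788.66667
t=6: T_6 = 19035.33333; y_6 − T_6 = 19824 − 19035.33333 = 788.66667
t=9: T_9 = 17578.66667; y_9 − T_9 = 18367 − 17578.66667 = 788.33333
Mean deviation: (788.66667 + 788.66667 + 788.33333) / 3 = 788.556

788.556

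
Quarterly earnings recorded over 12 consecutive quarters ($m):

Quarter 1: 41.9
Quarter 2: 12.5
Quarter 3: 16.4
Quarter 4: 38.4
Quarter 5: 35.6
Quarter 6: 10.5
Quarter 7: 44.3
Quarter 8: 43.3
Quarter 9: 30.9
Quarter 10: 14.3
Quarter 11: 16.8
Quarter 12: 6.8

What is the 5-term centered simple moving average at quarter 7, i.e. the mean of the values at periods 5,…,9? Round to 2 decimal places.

32.92

Sum of periods 5–9: 35.6 + 10.5 + 44.3 + 43.3 + 30.9 = 164.6
Divide by 5: 164.6 / 5 = 32.92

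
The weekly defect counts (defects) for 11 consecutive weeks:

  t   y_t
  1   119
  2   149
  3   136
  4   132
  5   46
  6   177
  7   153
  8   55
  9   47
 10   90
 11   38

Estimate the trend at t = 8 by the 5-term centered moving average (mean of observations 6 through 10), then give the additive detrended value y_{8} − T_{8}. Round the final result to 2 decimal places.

-49.40

Trend T_8 = (177 + 153 + 55 + 47 + 90) / 5 = 522/5 = 104.4000
Detrended value: 55 − 104.4000 = -49.40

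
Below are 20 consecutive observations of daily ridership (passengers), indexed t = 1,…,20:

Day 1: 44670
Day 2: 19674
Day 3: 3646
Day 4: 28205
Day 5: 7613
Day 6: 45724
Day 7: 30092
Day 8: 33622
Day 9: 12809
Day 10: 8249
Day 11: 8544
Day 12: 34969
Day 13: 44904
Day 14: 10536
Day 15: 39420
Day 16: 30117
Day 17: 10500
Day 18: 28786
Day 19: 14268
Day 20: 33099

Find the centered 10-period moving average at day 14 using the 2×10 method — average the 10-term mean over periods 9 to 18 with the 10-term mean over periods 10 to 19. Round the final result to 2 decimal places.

Sum over 9–18: 12809 + 8249 + 8544 + 34969 + 44904 + 10536 + 39420 + 30117 + 10500 + 28786 = 228834
Sum over 10–19: 8249 + 8544 + 34969 + 44904 + 10536 + 39420 + 30117 + 10500 + 28786 + 14268 = 230293
CMA at t=14 = (228834 + 230293) / (2·10) = 459127 / 20 = 22956.35

22956.35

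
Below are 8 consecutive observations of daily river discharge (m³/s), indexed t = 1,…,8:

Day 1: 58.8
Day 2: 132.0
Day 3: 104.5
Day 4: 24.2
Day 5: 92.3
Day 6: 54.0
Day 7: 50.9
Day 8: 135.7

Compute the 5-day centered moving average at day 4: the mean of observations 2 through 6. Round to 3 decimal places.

Sum of periods 2–6: 132.0 + 104.5 + 24.2 + 92.3 + 54.0 = 407.0
Divide by 5: 407.0 / 5 = 81.400

81.400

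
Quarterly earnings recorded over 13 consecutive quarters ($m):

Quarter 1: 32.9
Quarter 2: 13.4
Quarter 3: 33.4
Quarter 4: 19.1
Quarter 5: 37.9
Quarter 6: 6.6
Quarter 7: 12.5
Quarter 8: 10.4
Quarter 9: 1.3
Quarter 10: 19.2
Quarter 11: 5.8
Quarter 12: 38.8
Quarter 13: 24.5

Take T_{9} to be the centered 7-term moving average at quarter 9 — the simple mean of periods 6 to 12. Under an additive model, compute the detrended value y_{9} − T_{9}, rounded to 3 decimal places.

-12.214

Trend T_9 = (6.6 + 12.5 + 10.4 + 1.3 + 19.2 + 5.8 + 38.8) / 7 = 94.6/7 = 13.51429
Detrended value: 1.3 − 13.51429 = -12.214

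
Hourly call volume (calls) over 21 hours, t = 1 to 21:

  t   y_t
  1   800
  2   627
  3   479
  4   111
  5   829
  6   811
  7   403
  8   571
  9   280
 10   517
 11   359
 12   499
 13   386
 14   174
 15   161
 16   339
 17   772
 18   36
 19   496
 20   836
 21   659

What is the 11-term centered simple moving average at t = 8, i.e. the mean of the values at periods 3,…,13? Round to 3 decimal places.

Sum of periods 3–13: 479 + 111 + 829 + 811 + 403 + 571 + 280 + 517 + 359 + 499 + 386 = 5245
Divide by 11: 5245 / 11 = 476.818

476.818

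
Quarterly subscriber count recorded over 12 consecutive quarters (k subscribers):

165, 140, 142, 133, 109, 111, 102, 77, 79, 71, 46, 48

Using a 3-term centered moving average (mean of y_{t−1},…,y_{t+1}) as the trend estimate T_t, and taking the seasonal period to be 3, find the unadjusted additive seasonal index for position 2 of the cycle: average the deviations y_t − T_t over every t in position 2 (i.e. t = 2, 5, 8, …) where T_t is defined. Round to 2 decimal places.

-8.92

Season position 2 occurs at t = 2, 5, 8, 11 (where T_t is defined).
t=2: T_2 = 149.0000; y_2 − T_2 = 140 − 149.0000 = -9.0000
t=5: T_5 = 117.6667; y_5 − T_5 = 109 − 117.6667 = -8.6667
t=8: T_8 = 86.0000; y_8 − T_8 = 77 − 86.0000 = -9.0000
t=11: T_11 = 55.0000; y_11 − T_11 = 46 − 55.0000 = -9.0000
Mean deviation: (-9.0000 + -8.6667 + -9.0000 + -9.0000) / 4 = -8.92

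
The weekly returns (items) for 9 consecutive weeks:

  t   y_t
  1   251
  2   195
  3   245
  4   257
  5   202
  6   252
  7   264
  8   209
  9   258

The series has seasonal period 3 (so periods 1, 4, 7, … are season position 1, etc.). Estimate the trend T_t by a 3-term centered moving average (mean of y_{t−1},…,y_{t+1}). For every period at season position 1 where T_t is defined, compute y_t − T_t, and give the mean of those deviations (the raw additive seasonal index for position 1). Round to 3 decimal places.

22.333

Season position 1 occurs at t = 4, 7 (where T_t is defined).
t=4: T_4 = 234.66667; y_4 − T_4 = 257 − 234.66667 = 22.33333
t=7: T_7 = 241.66667; y_7 − T_7 = 264 − 241.66667 = 22.33333
Mean deviation: (22.33333 + 22.33333) / 2 = 22.333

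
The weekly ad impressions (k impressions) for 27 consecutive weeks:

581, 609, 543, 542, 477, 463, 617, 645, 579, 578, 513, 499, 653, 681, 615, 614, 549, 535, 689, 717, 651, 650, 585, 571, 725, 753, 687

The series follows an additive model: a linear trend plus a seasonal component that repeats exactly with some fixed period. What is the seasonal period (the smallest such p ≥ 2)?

6

First differences y_{t+1} − y_t: 28, -66, -1, -65, -14, 154, 28, -66, -1, -65, -14, 154, 28, -66, …
The difference pattern repeats every 6 terms and not for any smaller step, so p = 6.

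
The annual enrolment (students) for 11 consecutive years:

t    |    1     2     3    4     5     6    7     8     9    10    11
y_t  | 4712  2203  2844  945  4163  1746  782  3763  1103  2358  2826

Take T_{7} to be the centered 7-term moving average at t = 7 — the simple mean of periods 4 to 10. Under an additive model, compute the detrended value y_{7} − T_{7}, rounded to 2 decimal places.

Trend T_7 = (945 + 4163 + 1746 + 782 + 3763 + 1103 + 2358) / 7 = 14860/7 = 2122.8571
Detrended value: 782 − 2122.8571 = -1340.86

-1340.86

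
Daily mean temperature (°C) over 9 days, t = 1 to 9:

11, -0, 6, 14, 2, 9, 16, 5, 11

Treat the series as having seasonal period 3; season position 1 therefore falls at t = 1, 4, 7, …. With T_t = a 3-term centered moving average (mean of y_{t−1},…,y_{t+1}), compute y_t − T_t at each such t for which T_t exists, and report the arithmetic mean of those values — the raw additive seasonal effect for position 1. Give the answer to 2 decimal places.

Season position 1 occurs at t = 4, 7 (where T_t is defined).
t=4: T_4 = 7.3333; y_4 − T_4 = 14 − 7.3333 = 6.6667
t=7: T_7 = 10.0000; y_7 − T_7 = 16 − 10.0000 = 6.0000
Mean deviation: (6.6667 + 6.0000) / 2 = 6.33

6.33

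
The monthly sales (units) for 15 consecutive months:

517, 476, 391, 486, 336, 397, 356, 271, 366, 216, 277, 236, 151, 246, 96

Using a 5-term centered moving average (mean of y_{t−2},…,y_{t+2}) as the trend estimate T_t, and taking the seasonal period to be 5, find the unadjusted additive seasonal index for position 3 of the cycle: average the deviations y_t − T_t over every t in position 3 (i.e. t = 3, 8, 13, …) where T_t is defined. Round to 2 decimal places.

-50.20

Season position 3 occurs at t = 3, 8, 13 (where T_t is defined).
t=3: T_3 = 441.2000; y_3 − T_3 = 391 − 441.2000 = -50.2000
t=8: T_8 = 321.2000; y_8 − T_8 = 271 − 321.2000 = -50.2000
t=13: T_13 = 201.2000; y_13 − T_13 = 151 − 201.2000 = -50.2000
Mean deviation: (-50.2000 + -50.2000 + -50.2000) / 3 = -50.20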